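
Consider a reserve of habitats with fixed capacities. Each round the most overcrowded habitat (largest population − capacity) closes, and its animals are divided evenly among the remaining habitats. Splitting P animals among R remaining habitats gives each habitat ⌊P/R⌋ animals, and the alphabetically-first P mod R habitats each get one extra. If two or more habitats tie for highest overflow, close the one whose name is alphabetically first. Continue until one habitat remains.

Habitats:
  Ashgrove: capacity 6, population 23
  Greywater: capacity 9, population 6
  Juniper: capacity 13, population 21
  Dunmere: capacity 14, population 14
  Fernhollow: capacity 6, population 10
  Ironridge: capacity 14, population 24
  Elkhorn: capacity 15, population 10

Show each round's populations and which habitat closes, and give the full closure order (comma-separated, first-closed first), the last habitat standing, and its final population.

Round 1: Ashgrove=23 Dunmere=14 Elkhorn=10 Fernhollow=10 Greywater=6 Ironridge=24 Juniper=21 → close Ashgrove (overflow 17)
  23÷6 = 3 each, +1 to first 5
Round 2: Dunmere=18 Elkhorn=14 Fernhollow=14 Greywater=10 Ironridge=28 Juniper=24 → close Ironridge (overflow 14)
  28÷5 = 5 each, +1 to first 3
Round 3: Dunmere=24 Elkhorn=20 Fernhollow=20 Greywater=15 Juniper=29 → close Juniper (overflow 16)
  29÷4 = 7 each, +1 to first 1
Round 4: Dunmere=32 Elkhorn=27 Fernhollow=27 Greywater=22 → close Fernhollow (overflow 21)
  27÷3 = 9 each, +1 to first 0
Round 5: Dunmere=41 Elkhorn=36 Greywater=31 → close Dunmere (overflow 27)
  41÷2 = 20 each, +1 to first 1
Round 6: Elkhorn=57 Greywater=51 → close Elkhorn (overflow 42)
  57÷1 = 57 each, +1 to first 0

Closure order: Ashgrove, Ironridge, Juniper, Fernhollow, Dunmere, Elkhorn
Last habitat: Greywater with 108 animals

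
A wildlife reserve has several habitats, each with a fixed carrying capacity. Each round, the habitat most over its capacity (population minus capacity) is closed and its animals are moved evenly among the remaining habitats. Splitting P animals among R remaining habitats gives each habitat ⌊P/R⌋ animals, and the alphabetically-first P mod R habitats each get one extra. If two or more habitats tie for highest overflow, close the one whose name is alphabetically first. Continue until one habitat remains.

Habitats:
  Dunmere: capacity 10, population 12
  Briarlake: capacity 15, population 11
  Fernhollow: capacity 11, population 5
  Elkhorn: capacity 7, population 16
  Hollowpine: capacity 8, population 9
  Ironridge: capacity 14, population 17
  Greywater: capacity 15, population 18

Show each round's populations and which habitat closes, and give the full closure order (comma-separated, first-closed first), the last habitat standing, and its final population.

Round 1: Briarlake=11 Dunmere=12 Elkhorn=16 Fernhollow=5 Greywater=18 Hollowpine=9 Ironridge=17 → close Elkhorn (overflow 9)
  16÷6 = 2 each, +1 to first 4
Round 2: Briarlake=14 Dunmere=15 Fernhollow=8 Greywater=21 Hollowpine=11 Ironridge=19 → close Greywater (overflow 6)
  21÷5 = 4 each, +1 to first 1
Round 3: Briarlake=19 Dunmere=19 Fernhollow=12 Hollowpine=15 Ironridge=23 → close Dunmere (overflow 9)
  19÷4 = 4 each, +1 to first 3
Round 4: Briarlake=24 Fernhollow=17 Hollowpine=20 Ironridge=27 → close Ironridge (overflow 13)
  27÷3 = 9 each, +1 to first 0
Round 5: Briarlake=33 Fernhollow=26 Hollowpine=29 → close Hollowpine (overflow 21)
  29÷2 = 14 each, +1 to first 1
Round 6: Briarlake=48 Fernhollow=40 → close Briarlake (overflow 33)
  48÷1 = 48 each, +1 to first 0

Closure order: Elkhorn, Greywater, Dunmere, Ironridge, Hollowpine, Briarlake
Last habitat: Fernhollow with 88 animals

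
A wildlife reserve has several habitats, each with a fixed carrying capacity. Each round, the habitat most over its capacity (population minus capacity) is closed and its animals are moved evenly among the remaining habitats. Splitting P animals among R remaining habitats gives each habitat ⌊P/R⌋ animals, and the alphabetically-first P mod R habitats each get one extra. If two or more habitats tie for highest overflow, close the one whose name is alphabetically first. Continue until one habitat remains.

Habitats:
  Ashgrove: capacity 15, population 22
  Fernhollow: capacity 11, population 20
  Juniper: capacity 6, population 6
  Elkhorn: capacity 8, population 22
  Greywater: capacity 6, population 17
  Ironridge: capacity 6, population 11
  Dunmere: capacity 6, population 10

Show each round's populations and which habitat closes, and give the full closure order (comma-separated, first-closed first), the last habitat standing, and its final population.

Closure order: Elkhorn, Greywater, Fernhollow, Ashgrove, Dunmere, Ironridge
Last habitat: Juniper with 108 animals

Round 1: Ashgrove=22 Dunmere=10 Elkhorn=22 Fernhollow=20 Greywater=17 Ironridge=11 Juniper=6 → close Elkhorn (overflow 14)
  22÷6 = 3 each, +1 to first 4
Round 2: Ashgrove=26 Dunmere=14 Fernhollow=24 Greywater=21 Ironridge=14 Juniper=9 → close Greywater (overflow 15)
  21÷5 = 4 each, +1 to first 1
Round 3: Ashgrove=31 Dunmere=18 Fernhollow=28 Ironridge=18 Juniper=13 → close Fernhollow (overflow 17)
  28÷4 = 7 each, +1 to first 0
Round 4: Ashgrove=38 Dunmere=25 Ironridge=25 Juniper=20 → close Ashgrove (overflow 23)
  38÷3 = 12 each, +1 to first 2
Round 5: Dunmere=38 Ironridge=38 Juniper=32 → close Dunmere (overflow 32)
  38÷2 = 19 each, +1 to first 0
Round 6: Ironridge=57 Juniper=51 → close Ironridge (overflow 51)
  57÷1 = 57 each, +1 to first 0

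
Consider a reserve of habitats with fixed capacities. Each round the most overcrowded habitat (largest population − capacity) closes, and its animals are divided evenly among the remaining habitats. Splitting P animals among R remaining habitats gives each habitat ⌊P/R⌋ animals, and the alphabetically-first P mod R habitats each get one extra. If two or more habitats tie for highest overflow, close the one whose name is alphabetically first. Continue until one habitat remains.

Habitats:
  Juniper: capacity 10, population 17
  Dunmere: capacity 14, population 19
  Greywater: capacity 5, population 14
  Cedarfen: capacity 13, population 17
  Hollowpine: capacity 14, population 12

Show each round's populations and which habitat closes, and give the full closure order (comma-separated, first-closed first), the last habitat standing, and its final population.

Round 1: Cedarfen=17 Dunmere=19 Greywater=14 Hollowpine=12 Juniper=17 → close Greywater (overflow 9)
  14÷4 = 3 each, +1 to first 2
Round 2: Cedarfen=21 Dunmere=23 Hollowpine=15 Juniper=20 → close Juniper (overflow 10)
  20÷3 = 6 each, +1 to first 2
Round 3: Cedarfen=28 Dunmere=30 Hollowpine=21 → close Dunmere (overflow 16)
  30÷2 = 15 each, +1 to first 0
Round 4: Cedarfen=43 Hollowpine=36 → close Cedarfen (overflow 30)
  43÷1 = 43 each, +1 to first 0

Closure order: Greywater, Juniper, Dunmere, Cedarfen
Last habitat: Hollowpine with 79 animals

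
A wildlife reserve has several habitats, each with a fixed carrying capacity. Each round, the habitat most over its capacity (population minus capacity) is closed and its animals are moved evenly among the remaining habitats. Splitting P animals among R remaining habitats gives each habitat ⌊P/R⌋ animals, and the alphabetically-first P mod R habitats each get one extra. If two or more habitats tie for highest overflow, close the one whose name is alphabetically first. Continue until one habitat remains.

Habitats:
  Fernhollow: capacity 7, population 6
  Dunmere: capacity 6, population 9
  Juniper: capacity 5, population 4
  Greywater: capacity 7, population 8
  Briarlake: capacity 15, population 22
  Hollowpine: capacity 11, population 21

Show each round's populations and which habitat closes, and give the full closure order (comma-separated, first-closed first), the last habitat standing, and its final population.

Closure order: Hollowpine, Briarlake, Dunmere, Greywater, Fernhollow
Last habitat: Juniper with 70 animals

Round 1: Briarlake=22 Dunmere=9 Fernhollow=6 Greywater=8 Hollowpine=21 Juniper=4 → close Hollowpine (overflow 10)
  21÷5 = 4 each, +1 to first 1
Round 2: Briarlake=27 Dunmere=13 Fernhollow=10 Greywater=12 Juniper=8 → close Briarlake (overflow 12)
  27÷4 = 6 each, +1 to first 3
Round 3: Dunmere=20 Fernhollow=17 Greywater=19 Juniper=14 → close Dunmere (overflow 14)
  20÷3 = 6 each, +1 to first 2
Round 4: Fernhollow=24 Greywater=26 Juniper=20 → close Greywater (overflow 19)
  26÷2 = 13 each, +1 to first 0
Round 5: Fernhollow=37 Juniper=33 → close Fernhollow (overflow 30)
  37÷1 = 37 each, +1 to first 0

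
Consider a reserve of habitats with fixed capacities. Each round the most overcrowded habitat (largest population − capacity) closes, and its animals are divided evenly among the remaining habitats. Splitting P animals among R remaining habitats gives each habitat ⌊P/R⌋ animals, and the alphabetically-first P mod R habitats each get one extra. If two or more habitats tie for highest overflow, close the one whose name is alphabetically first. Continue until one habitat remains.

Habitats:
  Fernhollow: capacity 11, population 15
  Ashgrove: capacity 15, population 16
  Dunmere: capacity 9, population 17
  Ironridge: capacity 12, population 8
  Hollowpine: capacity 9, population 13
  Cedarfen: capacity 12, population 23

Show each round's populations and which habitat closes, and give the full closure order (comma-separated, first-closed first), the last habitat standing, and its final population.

Closure order: Cedarfen, Dunmere, Fernhollow, Hollowpine, Ashgrove
Last habitat: Ironridge with 92 animals

Round 1: Ashgrove=16 Cedarfen=23 Dunmere=17 Fernhollow=15 Hollowpine=13 Ironridge=8 → close Cedarfen (overflow 11)
  23÷5 = 4 each, +1 to first 3
Round 2: Ashgrove=21 Dunmere=22 Fernhollow=20 Hollowpine=17 Ironridge=12 → close Dunmere (overflow 13)
  22÷4 = 5 each, +1 to first 2
Round 3: Ashgrove=27 Fernhollow=26 Hollowpine=22 Ironridge=17 → close Fernhollow (overflow 15)
  26÷3 = 8 each, +1 to first 2
Round 4: Ashgrove=36 Hollowpine=31 Ironridge=25 → close Hollowpine (overflow 22)
  31÷2 = 15 each, +1 to first 1
Round 5: Ashgrove=52 Ironridge=40 → close Ashgrove (overflow 37)
  52÷1 = 52 each, +1 to first 0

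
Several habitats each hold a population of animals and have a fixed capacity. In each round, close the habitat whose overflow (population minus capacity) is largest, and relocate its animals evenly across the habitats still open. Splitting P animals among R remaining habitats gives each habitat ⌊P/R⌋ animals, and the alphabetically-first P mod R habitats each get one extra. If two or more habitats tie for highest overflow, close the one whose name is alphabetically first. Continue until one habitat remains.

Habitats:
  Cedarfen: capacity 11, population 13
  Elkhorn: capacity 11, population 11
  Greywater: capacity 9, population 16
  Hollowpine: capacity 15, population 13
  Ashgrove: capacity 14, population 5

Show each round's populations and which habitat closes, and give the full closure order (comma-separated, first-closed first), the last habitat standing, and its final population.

Closure order: Greywater, Cedarfen, Elkhorn, Hollowpine
Last habitat: Ashgrove with 58 animals

Round 1: Ashgrove=5 Cedarfen=13 Elkhorn=11 Greywater=16 Hollowpine=13 → close Greywater (overflow 7)
  16÷4 = 4 each, +1 to first 0
Round 2: Ashgrove=9 Cedarfen=17 Elkhorn=15 Hollowpine=17 → close Cedarfen (overflow 6)
  17÷3 = 5 each, +1 to first 2
Round 3: Ashgrove=15 Elkhorn=21 Hollowpine=22 → close Elkhorn (overflow 10)
  21÷2 = 10 each, +1 to first 1
Round 4: Ashgrove=26 Hollowpine=32 → close Hollowpine (overflow 17)
  32÷1 = 32 each, +1 to first 0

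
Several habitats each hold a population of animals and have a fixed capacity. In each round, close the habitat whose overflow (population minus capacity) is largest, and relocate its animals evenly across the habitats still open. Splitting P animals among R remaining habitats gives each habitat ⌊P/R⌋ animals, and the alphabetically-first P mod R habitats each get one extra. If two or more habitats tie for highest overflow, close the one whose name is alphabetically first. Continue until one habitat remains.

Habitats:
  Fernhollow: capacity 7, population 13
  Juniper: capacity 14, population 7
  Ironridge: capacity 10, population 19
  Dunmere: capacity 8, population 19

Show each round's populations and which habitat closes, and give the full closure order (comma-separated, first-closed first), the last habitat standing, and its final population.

Closure order: Dunmere, Ironridge, Fernhollow
Last habitat: Juniper with 58 animals

Round 1: Dunmere=19 Fernhollow=13 Ironridge=19 Juniper=7 → close Dunmere (overflow 11)
  19÷3 = 6 each, +1 to first 1
Round 2: Fernhollow=20 Ironridge=25 Juniper=13 → close Ironridge (overflow 15)
  25÷2 = 12 each, +1 to first 1
Round 3: Fernhollow=33 Juniper=25 → close Fernhollow (overflow 26)
  33÷1 = 33 each, +1 to first 0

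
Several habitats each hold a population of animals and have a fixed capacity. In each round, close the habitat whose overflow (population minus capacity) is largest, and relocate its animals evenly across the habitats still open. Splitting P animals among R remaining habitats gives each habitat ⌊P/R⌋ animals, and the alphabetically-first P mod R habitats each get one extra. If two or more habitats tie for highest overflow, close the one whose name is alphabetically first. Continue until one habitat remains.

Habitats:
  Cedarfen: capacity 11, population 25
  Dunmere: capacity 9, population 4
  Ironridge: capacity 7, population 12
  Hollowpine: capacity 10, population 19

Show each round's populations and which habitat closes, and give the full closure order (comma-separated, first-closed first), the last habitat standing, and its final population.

Round 1: Cedarfen=25 Dunmere=4 Hollowpine=19 Ironridge=12 → close Cedarfen (overflow 14)
  25÷3 = 8 each, +1 to first 1
Round 2: Dunmere=13 Hollowpine=27 Ironridge=20 → close Hollowpine (overflow 17)
  27÷2 = 13 each, +1 to first 1
Round 3: Dunmere=27 Ironridge=33 → close Ironridge (overflow 26)
  33÷1 = 33 each, +1 to first 0

Closure order: Cedarfen, Hollowpine, Ironridge
Last habitat: Dunmere with 60 animals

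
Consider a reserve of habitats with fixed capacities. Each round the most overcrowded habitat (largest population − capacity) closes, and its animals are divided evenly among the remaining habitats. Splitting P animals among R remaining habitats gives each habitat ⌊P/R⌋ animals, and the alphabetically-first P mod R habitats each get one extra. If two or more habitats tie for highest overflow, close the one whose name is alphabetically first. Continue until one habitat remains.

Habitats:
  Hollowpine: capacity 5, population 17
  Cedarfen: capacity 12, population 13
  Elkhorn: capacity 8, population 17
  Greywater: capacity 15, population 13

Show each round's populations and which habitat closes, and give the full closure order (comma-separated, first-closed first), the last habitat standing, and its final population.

Closure order: Hollowpine, Elkhorn, Cedarfen
Last habitat: Greywater with 60 animals

Round 1: Cedarfen=13 Elkhorn=17 Greywater=13 Hollowpine=17 → close Hollowpine (overflow 12)
  17÷3 = 5 each, +1 to first 2
Round 2: Cedarfen=19 Elkhorn=23 Greywater=18 → close Elkhorn (overflow 15)
  23÷2 = 11 each, +1 to first 1
Round 3: Cedarfen=31 Greywater=29 → close Cedarfen (overflow 19)
  31÷1 = 31 each, +1 to first 0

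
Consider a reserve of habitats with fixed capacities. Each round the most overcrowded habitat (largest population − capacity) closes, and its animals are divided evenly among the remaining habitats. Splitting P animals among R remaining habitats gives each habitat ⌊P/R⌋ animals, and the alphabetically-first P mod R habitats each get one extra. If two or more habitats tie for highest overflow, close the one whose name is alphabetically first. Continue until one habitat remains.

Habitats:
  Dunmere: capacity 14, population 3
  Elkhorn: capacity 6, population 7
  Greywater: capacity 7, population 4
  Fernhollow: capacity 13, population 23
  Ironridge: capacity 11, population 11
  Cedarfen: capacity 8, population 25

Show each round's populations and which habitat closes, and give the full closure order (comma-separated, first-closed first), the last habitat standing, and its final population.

Round 1: Cedarfen=25 Dunmere=3 Elkhorn=7 Fernhollow=23 Greywater=4 Ironridge=11 → close Cedarfen (overflow 17)
  25÷5 = 5 each, +1 to first 0
Round 2: Dunmere=8 Elkhorn=12 Fernhollow=28 Greywater=9 Ironridge=16 → close Fernhollow (overflow 15)
  28÷4 = 7 each, +1 to first 0
Round 3: Dunmere=15 Elkhorn=19 Greywater=16 Ironridge=23 → close Elkhorn (overflow 13)
  19÷3 = 6 each, +1 to first 1
Round 4: Dunmere=22 Greywater=22 Ironridge=29 → close Ironridge (overflow 18)
  29÷2 = 14 each, +1 to first 1
Round 5: Dunmere=37 Greywater=36 → close Greywater (overflow 29)
  36÷1 = 36 each, +1 to first 0

Closure order: Cedarfen, Fernhollow, Elkhorn, Ironridge, Greywater
Last habitat: Dunmere with 73 animals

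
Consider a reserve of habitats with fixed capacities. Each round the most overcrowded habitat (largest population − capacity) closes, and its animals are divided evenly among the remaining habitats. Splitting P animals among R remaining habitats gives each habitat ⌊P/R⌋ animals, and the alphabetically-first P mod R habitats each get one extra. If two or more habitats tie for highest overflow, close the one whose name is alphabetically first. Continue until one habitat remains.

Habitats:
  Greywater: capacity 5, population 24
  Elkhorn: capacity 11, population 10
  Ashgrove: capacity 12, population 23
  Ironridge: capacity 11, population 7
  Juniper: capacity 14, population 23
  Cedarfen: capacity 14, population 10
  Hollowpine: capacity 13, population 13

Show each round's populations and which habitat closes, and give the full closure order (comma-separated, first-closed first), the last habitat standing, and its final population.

Closure order: Greywater, Ashgrove, Juniper, Elkhorn, Hollowpine, Cedarfen
Last habitat: Ironridge with 110 animals

Round 1: Ashgrove=23 Cedarfen=10 Elkhorn=10 Greywater=24 Hollowpine=13 Ironridge=7 Juniper=23 → close Greywater (overflow 19)
  24÷6 = 4 each, +1 to first 0
Round 2: Ashgrove=27 Cedarfen=14 Elkhorn=14 Hollowpine=17 Ironridge=11 Juniper=27 → close Ashgrove (overflow 15)
  27÷5 = 5 each, +1 to first 2
Round 3: Cedarfen=20 Elkhorn=20 Hollowpine=22 Ironridge=16 Juniper=32 → close Juniper (overflow 18)
  32÷4 = 8 each, +1 to first 0
Round 4: Cedarfen=28 Elkhorn=28 Hollowpine=30 Ironridge=24 → close Elkhorn (overflow 17)
  28÷3 = 9 each, +1 to first 1
Round 5: Cedarfen=38 Hollowpine=39 Ironridge=33 → close Hollowpine (overflow 26)
  39÷2 = 19 each, +1 to first 1
Round 6: Cedarfen=58 Ironridge=52 → close Cedarfen (overflow 44)
  58÷1 = 58 each, +1 to first 0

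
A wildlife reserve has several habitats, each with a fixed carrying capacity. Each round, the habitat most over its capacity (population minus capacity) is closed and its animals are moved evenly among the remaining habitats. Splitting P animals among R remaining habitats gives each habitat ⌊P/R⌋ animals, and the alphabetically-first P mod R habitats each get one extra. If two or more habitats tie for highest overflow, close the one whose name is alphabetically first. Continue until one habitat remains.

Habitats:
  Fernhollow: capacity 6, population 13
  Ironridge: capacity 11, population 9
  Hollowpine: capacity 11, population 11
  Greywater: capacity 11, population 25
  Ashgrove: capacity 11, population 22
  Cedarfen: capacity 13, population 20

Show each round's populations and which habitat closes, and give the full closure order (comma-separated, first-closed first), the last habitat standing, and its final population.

Closure order: Greywater, Ashgrove, Cedarfen, Fernhollow, Hollowpine
Last habitat: Ironridge with 100 animals

Round 1: Ashgrove=22 Cedarfen=20 Fernhollow=13 Greywater=25 Hollowpine=11 Ironridge=9 → close Greywater (overflow 14)
  25÷5 = 5 each, +1 to first 0
Round 2: Ashgrove=27 Cedarfen=25 Fernhollow=18 Hollowpine=16 Ironridge=14 → close Ashgrove (overflow 16)
  27÷4 = 6 each, +1 to first 3
Round 3: Cedarfen=32 Fernhollow=25 Hollowpine=23 Ironridge=20 → close Cedarfen (overflow 19)
  32÷3 = 10 each, +1 to first 2
Round 4: Fernhollow=36 Hollowpine=34 Ironridge=30 → close Fernhollow (overflow 30)
  36÷2 = 18 each, +1 to first 0
Round 5: Hollowpine=52 Ironridge=48 → close Hollowpine (overflow 41)
  52÷1 = 52 each, +1 to first 0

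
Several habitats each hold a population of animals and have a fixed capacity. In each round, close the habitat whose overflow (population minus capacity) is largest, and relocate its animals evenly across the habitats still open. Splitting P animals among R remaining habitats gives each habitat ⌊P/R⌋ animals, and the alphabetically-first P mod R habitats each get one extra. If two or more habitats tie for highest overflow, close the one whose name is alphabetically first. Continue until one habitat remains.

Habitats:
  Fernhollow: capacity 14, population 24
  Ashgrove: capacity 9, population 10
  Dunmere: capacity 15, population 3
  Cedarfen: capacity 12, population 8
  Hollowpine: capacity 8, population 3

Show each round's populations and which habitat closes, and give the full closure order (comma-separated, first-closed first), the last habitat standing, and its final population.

Closure order: Fernhollow, Ashgrove, Cedarfen, Hollowpine
Last habitat: Dunmere with 48 animals

Round 1: Ashgrove=10 Cedarfen=8 Dunmere=3 Fernhollow=24 Hollowpine=3 → close Fernhollow (overflow 10)
  24÷4 = 6 each, +1 to first 0
Round 2: Ashgrove=16 Cedarfen=14 Dunmere=9 Hollowpine=9 → close Ashgrove (overflow 7)
  16÷3 = 5 each, +1 to first 1
Round 3: Cedarfen=20 Dunmere=14 Hollowpine=14 → close Cedarfen (overflow 8)
  20÷2 = 10 each, +1 to first 0
Round 4: Dunmere=24 Hollowpine=24 → close Hollowpine (overflow 16)
  24÷1 = 24 each, +1 to first 0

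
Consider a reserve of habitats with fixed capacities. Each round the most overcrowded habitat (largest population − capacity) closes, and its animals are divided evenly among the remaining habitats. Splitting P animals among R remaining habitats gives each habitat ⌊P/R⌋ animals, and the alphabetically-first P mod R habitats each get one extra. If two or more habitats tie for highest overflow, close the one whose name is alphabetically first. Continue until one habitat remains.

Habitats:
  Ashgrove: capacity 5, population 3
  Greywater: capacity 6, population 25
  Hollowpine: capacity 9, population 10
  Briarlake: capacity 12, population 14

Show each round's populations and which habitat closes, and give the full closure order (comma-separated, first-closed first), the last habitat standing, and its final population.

Round 1: Ashgrove=3 Briarlake=14 Greywater=25 Hollowpine=10 → close Greywater (overflow 19)
  25÷3 = 8 each, +1 to first 1
Round 2: Ashgrove=12 Briarlake=22 Hollowpine=18 → close Briarlake (overflow 10)
  22÷2 = 11 each, +1 to first 0
Round 3: Ashgrove=23 Hollowpine=29 → close Hollowpine (overflow 20)
  29÷1 = 29 each, +1 to first 0

Closure order: Greywater, Briarlake, Hollowpine
Last habitat: Ashgrove with 52 animals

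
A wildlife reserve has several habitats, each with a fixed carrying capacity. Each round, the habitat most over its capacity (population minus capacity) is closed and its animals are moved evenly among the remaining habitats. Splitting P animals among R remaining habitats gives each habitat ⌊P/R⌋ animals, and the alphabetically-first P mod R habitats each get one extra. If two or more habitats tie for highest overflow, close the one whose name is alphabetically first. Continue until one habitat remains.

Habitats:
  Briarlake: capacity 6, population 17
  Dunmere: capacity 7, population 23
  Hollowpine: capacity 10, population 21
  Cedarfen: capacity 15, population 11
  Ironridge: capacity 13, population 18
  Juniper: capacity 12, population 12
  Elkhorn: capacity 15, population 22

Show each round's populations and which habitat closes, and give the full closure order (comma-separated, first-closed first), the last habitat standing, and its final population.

Closure order: Dunmere, Briarlake, Hollowpine, Elkhorn, Ironridge, Cedarfen
Last habitat: Juniper with 124 animals

Round 1: Briarlake=17 Cedarfen=11 Dunmere=23 Elkhorn=22 Hollowpine=21 Ironridge=18 Juniper=12 → close Dunmere (overflow 16)
  23÷6 = 3 each, +1 to first 5
Round 2: Briarlake=21 Cedarfen=15 Elkhorn=26 Hollowpine=25 Ironridge=22 Juniper=15 → close Briarlake (overflow 15)
  21÷5 = 4 each, +1 to first 1
Round 3: Cedarfen=20 Elkhorn=30 Hollowpine=29 Ironridge=26 Juniper=19 → close Hollowpine (overflow 19)
  29÷4 = 7 each, +1 to first 1
Round 4: Cedarfen=28 Elkhorn=37 Ironridge=33 Juniper=26 → close Elkhorn (overflow 22)
  37÷3 = 12 each, +1 to first 1
Round 5: Cedarfen=41 Ironridge=45 Juniper=38 → close Ironridge (overflow 32)
  45÷2 = 22 each, +1 to first 1
Round 6: Cedarfen=64 Juniper=60 → close Cedarfen (overflow 49)
  64÷1 = 64 each, +1 to first 0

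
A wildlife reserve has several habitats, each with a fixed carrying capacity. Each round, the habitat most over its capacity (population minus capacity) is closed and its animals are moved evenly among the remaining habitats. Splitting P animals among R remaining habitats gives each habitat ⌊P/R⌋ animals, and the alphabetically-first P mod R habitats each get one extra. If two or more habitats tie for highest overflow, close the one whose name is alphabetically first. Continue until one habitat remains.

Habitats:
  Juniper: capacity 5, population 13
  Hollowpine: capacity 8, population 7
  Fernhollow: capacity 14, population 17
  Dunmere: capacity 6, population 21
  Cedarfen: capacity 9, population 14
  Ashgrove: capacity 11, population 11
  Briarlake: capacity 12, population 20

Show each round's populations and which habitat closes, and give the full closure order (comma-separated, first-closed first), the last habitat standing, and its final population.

Closure order: Dunmere, Briarlake, Juniper, Cedarfen, Fernhollow, Ashgrove
Last habitat: Hollowpine with 103 animals

Round 1: Ashgrove=11 Briarlake=20 Cedarfen=14 Dunmere=21 Fernhollow=17 Hollowpine=7 Juniper=13 → close Dunmere (overflow 15)
  21÷6 = 3 each, +1 to first 3
Round 2: Ashgrove=15 Briarlake=24 Cedarfen=18 Fernhollow=20 Hollowpine=10 Juniper=16 → close Briarlake (overflow 12)
  24÷5 = 4 each, +1 to first 4
Round 3: Ashgrove=20 Cedarfen=23 Fernhollow=25 Hollowpine=15 Juniper=20 → close Juniper (overflow 15)
  20÷4 = 5 each, +1 to first 0
Round 4: Ashgrove=25 Cedarfen=28 Fernhollow=30 Hollowpine=20 → close Cedarfen (overflow 19)
  28÷3 = 9 each, +1 to first 1
Round 5: Ashgrove=35 Fernhollow=39 Hollowpine=29 → close Fernhollow (overflow 25)
  39÷2 = 19 each, +1 to first 1
Round 6: Ashgrove=55 Hollowpine=48 → close Ashgrove (overflow 44)
  55÷1 = 55 each, +1 to first 0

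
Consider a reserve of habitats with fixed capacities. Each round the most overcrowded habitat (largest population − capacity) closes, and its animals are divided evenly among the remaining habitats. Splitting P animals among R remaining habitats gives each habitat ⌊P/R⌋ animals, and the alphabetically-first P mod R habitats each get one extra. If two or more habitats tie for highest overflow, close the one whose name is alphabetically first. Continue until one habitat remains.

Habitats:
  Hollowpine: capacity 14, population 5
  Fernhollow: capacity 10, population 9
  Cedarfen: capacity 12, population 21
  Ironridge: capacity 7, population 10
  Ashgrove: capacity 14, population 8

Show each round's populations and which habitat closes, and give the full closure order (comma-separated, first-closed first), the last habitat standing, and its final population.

Closure order: Cedarfen, Ironridge, Fernhollow, Ashgrove
Last habitat: Hollowpine with 53 animals

Round 1: Ashgrove=8 Cedarfen=21 Fernhollow=9 Hollowpine=5 Ironridge=10 → close Cedarfen (overflow 9)
  21÷4 = 5 each, +1 to first 1
Round 2: Ashgrove=14 Fernhollow=14 Hollowpine=10 Ironridge=15 → close Ironridge (overflow 8)
  15÷3 = 5 each, +1 to first 0
Round 3: Ashgrove=19 Fernhollow=19 Hollowpine=15 → close Fernhollow (overflow 9)
  19÷2 = 9 each, +1 to first 1
Round 4: Ashgrove=29 Hollowpine=24 → close Ashgrove (overflow 15)
  29÷1 = 29 each, +1 to first 0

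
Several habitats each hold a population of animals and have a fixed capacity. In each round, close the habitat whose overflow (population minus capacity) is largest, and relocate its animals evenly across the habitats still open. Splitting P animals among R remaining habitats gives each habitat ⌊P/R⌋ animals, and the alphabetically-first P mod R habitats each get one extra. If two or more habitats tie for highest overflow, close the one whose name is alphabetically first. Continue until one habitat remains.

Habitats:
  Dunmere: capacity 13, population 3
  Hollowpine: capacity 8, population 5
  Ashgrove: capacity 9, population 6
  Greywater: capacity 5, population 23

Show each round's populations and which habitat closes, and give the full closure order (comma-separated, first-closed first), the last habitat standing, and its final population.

Closure order: Greywater, Ashgrove, Hollowpine
Last habitat: Dunmere with 37 animals

Round 1: Ashgrove=6 Dunmere=3 Greywater=23 Hollowpine=5 → close Greywater (overflow 18)
  23÷3 = 7 each, +1 to first 2
Round 2: Ashgrove=14 Dunmere=11 Hollowpine=12 → close Ashgrove (overflow 5)
  14÷2 = 7 each, +1 to first 0
Round 3: Dunmere=18 Hollowpine=19 → close Hollowpine (overflow 11)
  19÷1 = 19 each, +1 to first 0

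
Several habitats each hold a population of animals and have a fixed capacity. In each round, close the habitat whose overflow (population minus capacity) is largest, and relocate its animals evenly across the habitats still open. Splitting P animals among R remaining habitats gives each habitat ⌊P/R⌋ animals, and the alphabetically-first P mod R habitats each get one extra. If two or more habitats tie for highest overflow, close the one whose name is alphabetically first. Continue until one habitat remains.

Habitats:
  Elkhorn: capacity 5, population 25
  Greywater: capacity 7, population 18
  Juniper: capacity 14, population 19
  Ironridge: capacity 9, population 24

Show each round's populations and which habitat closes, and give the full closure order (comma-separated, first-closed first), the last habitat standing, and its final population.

Closure order: Elkhorn, Ironridge, Greywater
Last habitat: Juniper with 86 animals

Round 1: Elkhorn=25 Greywater=18 Ironridge=24 Juniper=19 → close Elkhorn (overflow 20)
  25÷3 = 8 each, +1 to first 1
Round 2: Greywater=27 Ironridge=32 Juniper=27 → close Ironridge (overflow 23)
  32÷2 = 16 each, +1 to first 0
Round 3: Greywater=43 Juniper=43 → close Greywater (overflow 36)
  43÷1 = 43 each, +1 to first 0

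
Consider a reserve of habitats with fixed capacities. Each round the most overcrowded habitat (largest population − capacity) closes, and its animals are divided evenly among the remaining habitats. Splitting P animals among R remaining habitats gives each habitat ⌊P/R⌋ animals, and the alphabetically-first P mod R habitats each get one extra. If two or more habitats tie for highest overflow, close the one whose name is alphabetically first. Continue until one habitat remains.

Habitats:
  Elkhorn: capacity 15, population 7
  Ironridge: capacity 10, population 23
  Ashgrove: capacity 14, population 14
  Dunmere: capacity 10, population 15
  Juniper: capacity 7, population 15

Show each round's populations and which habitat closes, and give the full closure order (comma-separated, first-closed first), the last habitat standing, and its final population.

Round 1: Ashgrove=14 Dunmere=15 Elkhorn=7 Ironridge=23 Juniper=15 → close Ironridge (overflow 13)
  23÷4 = 5 each, +1 to first 3
Round 2: Ashgrove=20 Dunmere=21 Elkhorn=13 Juniper=20 → close Juniper (overflow 13)
  20÷3 = 6 each, +1 to first 2
Round 3: Ashgrove=27 Dunmere=28 Elkhorn=19 → close Dunmere (overflow 18)
  28÷2 = 14 each, +1 to first 0
Round 4: Ashgrove=41 Elkhorn=33 → close Ashgrove (overflow 27)
  41÷1 = 41 each, +1 to first 0

Closure order: Ironridge, Juniper, Dunmere, Ashgrove
Last habitat: Elkhorn with 74 animals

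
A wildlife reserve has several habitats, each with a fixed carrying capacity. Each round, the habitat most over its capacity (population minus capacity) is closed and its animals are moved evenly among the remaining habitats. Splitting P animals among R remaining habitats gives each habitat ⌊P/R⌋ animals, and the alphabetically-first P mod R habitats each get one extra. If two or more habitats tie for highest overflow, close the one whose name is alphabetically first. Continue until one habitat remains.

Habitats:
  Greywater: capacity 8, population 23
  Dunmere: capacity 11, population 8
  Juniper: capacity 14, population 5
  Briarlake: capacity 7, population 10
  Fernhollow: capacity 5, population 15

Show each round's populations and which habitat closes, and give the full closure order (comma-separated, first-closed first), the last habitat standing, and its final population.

Round 1: Briarlake=10 Dunmere=8 Fernhollow=15 Greywater=23 Juniper=5 → close Greywater (overflow 15)
  23÷4 = 5 each, +1 to first 3
Round 2: Briarlake=16 Dunmere=14 Fernhollow=21 Juniper=10 → close Fernhollow (overflow 16)
  21÷3 = 7 each, +1 to first 0
Round 3: Briarlake=23 Dunmere=21 Juniper=17 → close Briarlake (overflow 16)
  23÷2 = 11 each, +1 to first 1
Round 4: Dunmere=33 Juniper=28 → close Dunmere (overflow 22)
  33÷1 = 33 each, +1 to first 0

Closure order: Greywater, Fernhollow, Briarlake, Dunmere
Last habitat: Juniper with 61 animals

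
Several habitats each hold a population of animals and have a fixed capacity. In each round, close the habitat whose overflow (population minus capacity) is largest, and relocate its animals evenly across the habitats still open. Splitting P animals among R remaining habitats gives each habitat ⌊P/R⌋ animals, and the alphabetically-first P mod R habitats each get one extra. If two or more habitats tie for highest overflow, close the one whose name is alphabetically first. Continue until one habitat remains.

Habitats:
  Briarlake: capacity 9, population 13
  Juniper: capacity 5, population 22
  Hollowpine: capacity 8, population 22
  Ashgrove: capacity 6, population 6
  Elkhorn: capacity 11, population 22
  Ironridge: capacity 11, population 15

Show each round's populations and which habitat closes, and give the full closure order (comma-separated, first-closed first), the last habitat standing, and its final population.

Closure order: Juniper, Hollowpine, Elkhorn, Briarlake, Ironridge
Last habitat: Ashgrove with 100 animals

Round 1: Ashgrove=6 Briarlake=13 Elkhorn=22 Hollowpine=22 Ironridge=15 Juniper=22 → close Juniper (overflow 17)
  22÷5 = 4 each, +1 to first 2
Round 2: Ashgrove=11 Briarlake=18 Elkhorn=26 Hollowpine=26 Ironridge=19 → close Hollowpine (overflow 18)
  26÷4 = 6 each, +1 to first 2
Round 3: Ashgrove=18 Briarlake=25 Elkhorn=32 Ironridge=25 → close Elkhorn (overflow 21)
  32÷3 = 10 each, +1 to first 2
Round 4: Ashgrove=29 Briarlake=36 Ironridge=35 → close Briarlake (overflow 27)
  36÷2 = 18 each, +1 to first 0
Round 5: Ashgrove=47 Ironridge=53 → close Ironridge (overflow 42)
  53÷1 = 53 each, +1 to first 0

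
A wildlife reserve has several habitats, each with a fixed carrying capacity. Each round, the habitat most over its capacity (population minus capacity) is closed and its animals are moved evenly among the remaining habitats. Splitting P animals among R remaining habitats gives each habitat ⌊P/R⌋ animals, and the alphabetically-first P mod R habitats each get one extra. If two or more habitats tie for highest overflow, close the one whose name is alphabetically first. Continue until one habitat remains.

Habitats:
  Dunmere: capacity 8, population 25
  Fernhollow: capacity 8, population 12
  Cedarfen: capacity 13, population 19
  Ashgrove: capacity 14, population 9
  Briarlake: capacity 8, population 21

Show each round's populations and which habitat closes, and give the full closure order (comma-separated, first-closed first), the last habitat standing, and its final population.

Round 1: Ashgrove=9 Briarlake=21 Cedarfen=19 Dunmere=25 Fernhollow=12 → close Dunmere (overflow 17)
  25÷4 = 6 each, +1 to first 1
Round 2: Ashgrove=16 Briarlake=27 Cedarfen=25 Fernhollow=18 → close Briarlake (overflow 19)
  27÷3 = 9 each, +1 to first 0
Round 3: Ashgrove=25 Cedarfen=34 Fernhollow=27 → close Cedarfen (overflow 21)
  34÷2 = 17 each, +1 to first 0
Round 4: Ashgrove=42 Fernhollow=44 → close Fernhollow (overflow 36)
  44÷1 = 44 each, +1 to first 0

Closure order: Dunmere, Briarlake, Cedarfen, Fernhollow
Last habitat: Ashgrove with 86 animals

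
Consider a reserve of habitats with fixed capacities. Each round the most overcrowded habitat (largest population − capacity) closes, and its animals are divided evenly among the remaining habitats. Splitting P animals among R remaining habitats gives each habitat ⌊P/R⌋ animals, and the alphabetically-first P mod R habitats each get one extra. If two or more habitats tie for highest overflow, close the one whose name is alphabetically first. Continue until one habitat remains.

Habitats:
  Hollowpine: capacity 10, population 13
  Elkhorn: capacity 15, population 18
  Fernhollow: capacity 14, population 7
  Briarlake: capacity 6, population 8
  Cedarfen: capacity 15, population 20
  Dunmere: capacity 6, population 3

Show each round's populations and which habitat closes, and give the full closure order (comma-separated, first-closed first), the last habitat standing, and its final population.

Round 1: Briarlake=8 Cedarfen=20 Dunmere=3 Elkhorn=18 Fernhollow=7 Hollowpine=13 → close Cedarfen (overflow 5)
  20÷5 = 4 each, +1 to first 0
Round 2: Briarlake=12 Dunmere=7 Elkhorn=22 Fernhollow=11 Hollowpine=17 → close Elkhorn (overflow 7)
  22÷4 = 5 each, +1 to first 2
Round 3: Briarlake=18 Dunmere=13 Fernhollow=16 Hollowpine=22 → close Briarlake (overflow 12)
  18÷3 = 6 each, +1 to first 0
Round 4: Dunmere=19 Fernhollow=22 Hollowpine=28 → close Hollowpine (overflow 18)
  28÷2 = 14 each, +1 to first 0
Round 5: Dunmere=33 Fernhollow=36 → close Dunmere (overflow 27)
  33÷1 = 33 each, +1 to first 0

Closure order: Cedarfen, Elkhorn, Briarlake, Hollowpine, Dunmere
Last habitat: Fernhollow with 69 animals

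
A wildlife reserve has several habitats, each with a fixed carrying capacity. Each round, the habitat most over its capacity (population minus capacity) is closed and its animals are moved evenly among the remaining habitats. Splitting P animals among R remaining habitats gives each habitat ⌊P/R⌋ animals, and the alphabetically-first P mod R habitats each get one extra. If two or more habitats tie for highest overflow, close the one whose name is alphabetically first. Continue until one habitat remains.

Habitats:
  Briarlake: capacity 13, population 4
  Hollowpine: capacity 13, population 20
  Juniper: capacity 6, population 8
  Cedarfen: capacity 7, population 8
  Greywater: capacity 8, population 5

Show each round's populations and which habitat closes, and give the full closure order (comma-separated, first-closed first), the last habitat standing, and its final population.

Round 1: Briarlake=4 Cedarfen=8 Greywater=5 Hollowpine=20 Juniper=8 → close Hollowpine (overflow 7)
  20÷4 = 5 each, +1 to first 0
Round 2: Briarlake=9 Cedarfen=13 Greywater=10 Juniper=13 → close Juniper (overflow 7)
  13÷3 = 4 each, +1 to first 1
Round 3: Briarlake=14 Cedarfen=17 Greywater=14 → close Cedarfen (overflow 10)
  17÷2 = 8 each, +1 to first 1
Round 4: Briarlake=23 Greywater=22 → close Greywater (overflow 14)
  22÷1 = 22 each, +1 to first 0

Closure order: Hollowpine, Juniper, Cedarfen, Greywater
Last habitat: Briarlake with 45 animals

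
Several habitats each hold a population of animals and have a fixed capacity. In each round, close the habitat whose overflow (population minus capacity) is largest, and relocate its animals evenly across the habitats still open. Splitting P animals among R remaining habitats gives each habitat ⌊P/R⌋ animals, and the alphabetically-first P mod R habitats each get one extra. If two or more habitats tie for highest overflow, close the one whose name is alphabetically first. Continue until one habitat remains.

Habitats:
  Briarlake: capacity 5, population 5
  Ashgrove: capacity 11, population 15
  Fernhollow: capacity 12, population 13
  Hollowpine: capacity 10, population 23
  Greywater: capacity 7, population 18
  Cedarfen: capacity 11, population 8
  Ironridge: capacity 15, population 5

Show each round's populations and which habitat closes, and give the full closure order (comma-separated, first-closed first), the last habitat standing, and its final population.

Round 1: Ashgrove=15 Briarlake=5 Cedarfen=8 Fernhollow=13 Greywater=18 Hollowpine=23 Ironridge=5 → close Hollowpine (overflow 13)
  23÷6 = 3 each, +1 to first 5
Round 2: Ashgrove=19 Briarlake=9 Cedarfen=12 Fernhollow=17 Greywater=22 Ironridge=8 → close Greywater (overflow 15)
  22÷5 = 4 each, +1 to first 2
Round 3: Ashgrove=24 Briarlake=14 Cedarfen=16 Fernhollow=21 Ironridge=12 → close Ashgrove (overflow 13)
  24÷4 = 6 each, +1 to first 0
Round 4: Briarlake=20 Cedarfen=22 Fernhollow=27 Ironridge=18 → close Briarlake (overflow 15)
  20÷3 = 6 each, +1 to first 2
Round 5: Cedarfen=29 Fernhollow=34 Ironridge=24 → close Fernhollow (overflow 22)
  34÷2 = 17 each, +1 to first 0
Round 6: Cedarfen=46 Ironridge=41 → close Cedarfen (overflow 35)
  46÷1 = 46 each, +1 to first 0

Closure order: Hollowpine, Greywater, Ashgrove, Briarlake, Fernhollow, Cedarfen
Last habitat: Ironridge with 87 animals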